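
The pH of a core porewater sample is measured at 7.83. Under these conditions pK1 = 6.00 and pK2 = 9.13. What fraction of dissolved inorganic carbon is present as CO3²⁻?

α₂ = 0.0471

α₂ = 1 / (1 + [H⁺]/K2 + [H⁺]²/(K1K2)) = 1 / (1 + 10^+1.30 + 10^-0.53)
   = 1 / (1 + 19.953 + 0.29512) = 1/21.248 = 0.04706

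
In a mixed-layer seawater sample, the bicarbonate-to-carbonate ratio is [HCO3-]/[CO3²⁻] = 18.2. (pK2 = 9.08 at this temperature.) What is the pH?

From K2 = [H⁺][CO3²⁻]/[HCO3-]:  pH = pK2 − log₁₀([HCO3-]/[CO3²⁻])
log₁₀(18.2) = +1.260
pH = 9.08 − (+1.260) = 7.82

pH = 7.82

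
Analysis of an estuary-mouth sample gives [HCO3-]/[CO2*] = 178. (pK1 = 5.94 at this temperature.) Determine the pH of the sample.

From K1 = [H⁺][HCO3-]/[CO2*]:  pH = pK1 + log₁₀([HCO3-]/[CO2*])
log₁₀(178) = +2.250
pH = 5.94 + (+2.250) = 8.19

pH = 8.19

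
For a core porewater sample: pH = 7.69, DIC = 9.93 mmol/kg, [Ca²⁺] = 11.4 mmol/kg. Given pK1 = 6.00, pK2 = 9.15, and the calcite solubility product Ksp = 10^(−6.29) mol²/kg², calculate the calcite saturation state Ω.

Ω = 7.25

α₂ = 1 / (1 + [H⁺]/K2 + [H⁺]²/(K1K2)) = 1 / (1 + 10^+1.46 + 10^-0.23)
   = 1 / (1 + 28.840 + 0.58884) = 1/30.429 = 0.03286
[CO3²⁻] = α₂ × DIC = 0.03286 × 9.93 = 0.3263 mmol/kg
Ksp = 10^(−6.29) = 5.129×10^-7
Ω = [Ca²⁺][CO3²⁻]/Ksp = (11.4×10^-3)(3.263×10^-4) / 5.129×10^-7 = 7.25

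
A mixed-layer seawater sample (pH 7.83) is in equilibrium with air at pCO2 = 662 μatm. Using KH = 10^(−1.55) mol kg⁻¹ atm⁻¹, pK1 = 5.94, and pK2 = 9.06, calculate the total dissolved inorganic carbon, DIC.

[CO2*] = KH · pCO2 = 10^(−1.55) × 662×10^-6 = 1.866×10^-5 mol/kg
α₀ = 1/(1 + K1/[H⁺] + K1K2/[H⁺]²) = 1/(1 + 10^+1.89 + 10^+0.66) = 0.01202
DIC = [CO2*]/α₀ = 1.866×10^-5 / 0.01202 = 1.55 mmol/kg

DIC = 1.55 mmol/kg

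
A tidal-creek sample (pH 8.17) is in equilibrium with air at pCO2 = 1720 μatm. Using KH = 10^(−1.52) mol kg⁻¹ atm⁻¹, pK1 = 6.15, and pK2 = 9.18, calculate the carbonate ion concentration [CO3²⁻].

[CO3²⁻] = 0.532 mmol/kg

[CO2*] = KH · pCO2 = 10^(−1.52) × 1720×10^-6 = 5.194×10^-5 mol/kg
α₀ = 1/(1 + K1/[H⁺] + K1K2/[H⁺]²) = 1/(1 + 10^+2.02 + 10^+1.01) = 0.008625
DIC = [CO2*]/α₀ = 5.194×10^-5 / 0.008625 = 6.023 mmol/kg
[CO3²⁻] = α₂·DIC; α₂ = 0.08826, so [CO3²⁻] = 0.08826 × 6.023 = 0.532 mmol/kg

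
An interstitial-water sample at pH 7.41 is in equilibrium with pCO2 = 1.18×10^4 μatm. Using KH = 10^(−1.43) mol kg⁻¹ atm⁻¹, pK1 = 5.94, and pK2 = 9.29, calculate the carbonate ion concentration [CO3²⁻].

[CO3²⁻] = 0.171 mmol/kg

[CO2*] = KH · pCO2 = 10^(−1.43) × 1.18×10^4×10^-6 = 4.384×10^-4 mol/kg
α₀ = 1/(1 + K1/[H⁺] + K1K2/[H⁺]²) = 1/(1 + 10^+1.47 + 10^-0.41) = 0.03236
DIC = [CO2*]/α₀ = 4.384×10^-4 / 0.03236 = 13.55 mmol/kg
[CO3²⁻] = α₂·DIC; α₂ = 0.01259, so [CO3²⁻] = 0.01259 × 13.55 = 0.171 mmol/kg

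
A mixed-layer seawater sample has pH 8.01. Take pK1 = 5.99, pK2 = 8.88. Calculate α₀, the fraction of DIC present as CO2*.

α₀ = 0.00834

α₀ = 1 / (1 + K1/[H⁺] + K1K2/[H⁺]²) = 1 / (1 + 10^+2.02 + 10^+1.15)
   = 1 / (1 + 104.71 + 14.125) = 1/119.84 = 0.008345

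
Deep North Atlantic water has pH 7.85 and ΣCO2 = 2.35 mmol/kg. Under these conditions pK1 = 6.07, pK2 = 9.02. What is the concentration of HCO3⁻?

α₁ = 1 / (1 + [H⁺]/K1 + K2/[H⁺]) = 1 / (1 + 10^-1.78 + 10^-1.17)
   = 1 / (1 + 0.016596 + 0.067608) = 1/1.0842 = 0.9223
[HCO3⁻] = α₁ × DIC = 0.9223 × 2.35 = 2.17 mmol/kg

[HCO3⁻] = 2.17 mmol/kg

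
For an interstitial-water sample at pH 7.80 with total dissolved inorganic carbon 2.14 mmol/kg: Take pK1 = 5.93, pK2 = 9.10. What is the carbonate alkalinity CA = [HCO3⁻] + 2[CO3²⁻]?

CA = 2.21 mmol/kg

CA = [HCO3⁻] + 2[CO3²⁻] = (α₁ + 2α₂)·DIC
At pH 7.80: [H⁺]/K1 = 10^-1.87 = 0.013490, K2/[H⁺] = 10^-1.30 = 0.050119
α₁ = 1/(1 + 0.013490 + 0.050119) = 1/1.0636 = 0.9402; α₂ = α₁·K2/[H⁺] = 0.04712
α₁ + 2α₂ = 1.0344
CA = 1.0344 × 2.14 = 2.21 mmol/kg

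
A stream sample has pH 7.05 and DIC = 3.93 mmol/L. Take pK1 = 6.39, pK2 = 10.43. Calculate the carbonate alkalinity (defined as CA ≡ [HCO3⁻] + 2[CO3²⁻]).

CA = [HCO3⁻] + 2[CO3²⁻] = (α₁ + 2α₂)·DIC
At pH 7.05: [H⁺]/K1 = 10^-0.66 = 0.21878, K2/[H⁺] = 10^-3.38 = 0.00041687
α₁ = 1/(1 + 0.21878 + 0.00041687) = 1/1.2192 = 0.8202; α₂ = α₁·K2/[H⁺] = 0.0003419
α₁ + 2α₂ = 0.8209
CA = 0.8209 × 3.93 = 3.23 mmol/L

CA = 3.23 mmol/L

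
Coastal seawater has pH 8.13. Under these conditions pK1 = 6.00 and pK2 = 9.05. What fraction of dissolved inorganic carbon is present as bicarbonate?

α₁ = 1 / (1 + [H⁺]/K1 + K2/[H⁺]) = 1 / (1 + 10^-2.13 + 10^-0.92)
   = 1 / (1 + 0.0074131 + 0.12023) = 1/1.1276 = 0.8868

α₁ = 0.887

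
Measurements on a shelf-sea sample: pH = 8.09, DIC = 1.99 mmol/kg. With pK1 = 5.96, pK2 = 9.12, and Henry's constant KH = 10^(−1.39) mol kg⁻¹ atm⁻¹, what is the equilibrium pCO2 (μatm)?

α₀ = 1 / (1 + K1/[H⁺] + K1K2/[H⁺]²) = 1 / (1 + 10^+2.13 + 10^+1.10)
   = 1 / (1 + 134.90 + 12.589) = 1/148.49 = 0.006735
[CO2*] = α₀ × DIC = 0.006735 × 1.99 = 0.01340 mmol/kg = 13.40 μmol/kg
pCO2 = [CO2*]/KH = 1.340×10^-5 / 4.074×10^-2 = 329 μatm

pCO2 = 329 μatm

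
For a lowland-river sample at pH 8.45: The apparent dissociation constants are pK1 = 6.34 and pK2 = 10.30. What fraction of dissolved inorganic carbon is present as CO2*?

α₀ = 0.00760

α₀ = 1 / (1 + K1/[H⁺] + K1K2/[H⁺]²) = 1 / (1 + 10^+2.11 + 10^+0.26)
   = 1 / (1 + 128.82 + 1.8197) = 1/131.64 = 0.007596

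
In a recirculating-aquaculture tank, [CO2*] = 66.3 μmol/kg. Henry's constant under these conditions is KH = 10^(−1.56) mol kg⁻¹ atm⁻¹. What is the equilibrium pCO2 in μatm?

pCO2 = 2410 μatm

KH = 10^(−1.56) = 2.754×10^-2 mol kg⁻¹ atm⁻¹
pCO2 = [CO2*]/KH = 66.3×10^-6 / 2.754×10^-2 = 2.41×10^-3 atm = 2410 μatm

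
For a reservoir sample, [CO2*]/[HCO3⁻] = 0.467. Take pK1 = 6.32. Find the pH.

pH = 6.65

From K1 = [H⁺][HCO3⁻]/[CO2*]:  pH = pK1 − log₁₀([CO2*]/[HCO3⁻])
log₁₀(0.467) = -0.331
pH = 6.32 − (-0.331) = 6.65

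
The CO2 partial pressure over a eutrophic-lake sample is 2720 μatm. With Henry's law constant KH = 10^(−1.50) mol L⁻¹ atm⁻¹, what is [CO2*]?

[CO2*] = 86.0 μmol/L

KH = 10^(−1.50) = 3.162×10^-2 mol L⁻¹ atm⁻¹
[CO2*] = KH · pCO2 = 3.162×10^-2 × 2720×10^-6 atm = 8.60×10^-5 mol/L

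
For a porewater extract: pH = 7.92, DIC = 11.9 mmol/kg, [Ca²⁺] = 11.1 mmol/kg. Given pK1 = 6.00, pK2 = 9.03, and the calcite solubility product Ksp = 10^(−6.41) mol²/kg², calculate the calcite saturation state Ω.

Ω = 24.2

α₂ = 1 / (1 + [H⁺]/K2 + [H⁺]²/(K1K2)) = 1 / (1 + 10^+1.11 + 10^-0.81)
   = 1 / (1 + 12.882 + 0.15488) = 1/14.037 = 0.07124
[CO3²⁻] = α₂ × DIC = 0.07124 × 11.9 = 0.8477 mmol/kg
Ksp = 10^(−6.41) = 3.890×10^-7
Ω = [Ca²⁺][CO3²⁻]/Ksp = (11.1×10^-3)(8.477×10^-4) / 3.890×10^-7 = 24.2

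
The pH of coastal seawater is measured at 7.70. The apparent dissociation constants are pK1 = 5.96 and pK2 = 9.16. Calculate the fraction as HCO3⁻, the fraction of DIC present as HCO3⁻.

α₁ = 0.950

α₁ = 1 / (1 + [H⁺]/K1 + K2/[H⁺]) = 1 / (1 + 10^-1.74 + 10^-1.46)
   = 1 / (1 + 0.018197 + 0.034674) = 1/1.0529 = 0.9498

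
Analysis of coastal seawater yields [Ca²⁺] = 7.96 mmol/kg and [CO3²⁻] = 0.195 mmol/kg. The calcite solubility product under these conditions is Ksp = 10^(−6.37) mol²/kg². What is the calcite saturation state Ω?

Ω = 3.64

Ksp = 10^(−6.37) = 4.266×10^-7
Ω = [Ca²⁺][CO3²⁻]/Ksp = (7.96×10^-3)(0.195×10^-3) / 4.266×10^-7 = 3.64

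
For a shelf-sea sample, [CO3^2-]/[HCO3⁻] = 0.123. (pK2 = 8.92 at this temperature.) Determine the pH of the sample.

From K2 = [H⁺][CO3^2-]/[HCO3⁻]:  pH = pK2 + log₁₀([CO3^2-]/[HCO3⁻])
log₁₀(0.123) = -0.910
pH = 8.92 + (-0.910) = 8.01

pH = 8.01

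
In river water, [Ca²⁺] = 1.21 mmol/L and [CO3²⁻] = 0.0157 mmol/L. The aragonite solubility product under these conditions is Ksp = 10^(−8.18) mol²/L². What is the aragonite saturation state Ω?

Ω = 2.88

Ksp = 10^(−8.18) = 6.607×10^-9
Ω = [Ca²⁺][CO3²⁻]/Ksp = (1.21×10^-3)(0.0157×10^-3) / 6.607×10^-9 = 2.88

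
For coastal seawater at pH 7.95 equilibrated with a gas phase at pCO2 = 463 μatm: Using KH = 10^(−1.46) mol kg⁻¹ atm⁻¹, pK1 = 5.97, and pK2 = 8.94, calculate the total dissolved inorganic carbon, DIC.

[CO2*] = KH · pCO2 = 10^(−1.46) × 463×10^-6 = 1.605×10^-5 mol/kg
α₀ = 1/(1 + K1/[H⁺] + K1K2/[H⁺]²) = 1/(1 + 10^+1.98 + 10^+0.99) = 0.009410
DIC = [CO2*]/α₀ = 1.605×10^-5 / 0.009410 = 1.71 mmol/kg

DIC = 1.71 mmol/kg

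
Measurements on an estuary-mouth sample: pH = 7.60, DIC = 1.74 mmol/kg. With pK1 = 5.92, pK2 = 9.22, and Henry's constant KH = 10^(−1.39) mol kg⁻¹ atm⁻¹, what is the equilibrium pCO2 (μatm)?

α₀ = 1 / (1 + K1/[H⁺] + K1K2/[H⁺]²) = 1 / (1 + 10^+1.68 + 10^+0.06)
   = 1 / (1 + 47.863 + 1.1482) = 1/50.011 = 0.02000
[CO2*] = α₀ × DIC = 0.02000 × 1.74 = 0.03479 mmol/kg
pCO2 = [CO2*]/KH = 3.479×10^-5 / 4.074×10^-2 = 854 μatm

pCO2 = 854 μatm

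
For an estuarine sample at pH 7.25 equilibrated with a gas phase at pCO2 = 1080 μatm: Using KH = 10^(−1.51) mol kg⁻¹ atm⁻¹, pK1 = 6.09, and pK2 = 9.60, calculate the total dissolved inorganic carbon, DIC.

DIC = 0.518 mmol/kg

[CO2*] = KH · pCO2 = 10^(−1.51) × 1080×10^-6 = 3.338×10^-5 mol/kg
α₀ = 1/(1 + K1/[H⁺] + K1K2/[H⁺]²) = 1/(1 + 10^+1.16 + 10^-1.19) = 0.06444
DIC = [CO2*]/α₀ = 3.338×10^-5 / 0.06444 = 0.518 mmol/kg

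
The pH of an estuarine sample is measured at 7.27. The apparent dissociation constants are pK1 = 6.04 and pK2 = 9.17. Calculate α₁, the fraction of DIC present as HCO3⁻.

α₁ = 1 / (1 + [H⁺]/K1 + K2/[H⁺]) = 1 / (1 + 10^-1.23 + 10^-1.90)
   = 1 / (1 + 0.058884 + 0.012589) = 1/1.0715 = 0.9333

α₁ = 0.933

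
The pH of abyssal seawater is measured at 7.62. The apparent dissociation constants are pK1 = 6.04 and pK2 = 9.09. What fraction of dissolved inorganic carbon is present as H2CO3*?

α₀ = 1 / (1 + K1/[H⁺] + K1K2/[H⁺]²) = 1 / (1 + 10^+1.58 + 10^+0.11)
   = 1 / (1 + 38.019 + 1.2882) = 1/40.307 = 0.02481

α₀ = 0.0248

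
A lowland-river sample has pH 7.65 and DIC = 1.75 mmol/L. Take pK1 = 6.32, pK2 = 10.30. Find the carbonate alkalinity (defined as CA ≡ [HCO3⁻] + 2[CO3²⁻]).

CA = [HCO3⁻] + 2[CO3²⁻] = (α₁ + 2α₂)·DIC
At pH 7.65: [H⁺]/K1 = 10^-1.33 = 0.046774, K2/[H⁺] = 10^-2.65 = 0.0022387
α₁ = 1/(1 + 0.046774 + 0.0022387) = 1/1.0490 = 0.9533; α₂ = α₁·K2/[H⁺] = 0.002134
α₁ + 2α₂ = 0.9575
CA = 0.9575 × 1.75 = 1.68 mmol/L

CA = 1.68 mmol/L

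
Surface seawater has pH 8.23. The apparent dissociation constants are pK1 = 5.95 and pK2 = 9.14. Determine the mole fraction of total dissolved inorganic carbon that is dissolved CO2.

α₀ = 1 / (1 + K1/[H⁺] + K1K2/[H⁺]²) = 1 / (1 + 10^+2.28 + 10^+1.37)
   = 1 / (1 + 190.55 + 23.442) = 1/214.99 = 0.004651

α₀ = 0.00465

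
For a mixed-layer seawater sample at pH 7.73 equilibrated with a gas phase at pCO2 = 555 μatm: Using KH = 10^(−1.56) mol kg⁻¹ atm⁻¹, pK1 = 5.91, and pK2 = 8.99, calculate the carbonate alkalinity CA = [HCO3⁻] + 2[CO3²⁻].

CA = 1.12 mmol/kg

[CO2*] = KH · pCO2 = 10^(−1.56) × 555×10^-6 = 1.529×10^-5 mol/kg
α₀ = 1/(1 + K1/[H⁺] + K1K2/[H⁺]²) = 1/(1 + 10^+1.82 + 10^+0.56) = 0.01414
DIC = [CO2*]/α₀ = 1.529×10^-5 / 0.01414 = 1.081 mmol/kg
CA = (α₁ + 2α₂)·DIC = (0.9345 + 2×0.05135) × 1.081 = 1.12 mmol/kg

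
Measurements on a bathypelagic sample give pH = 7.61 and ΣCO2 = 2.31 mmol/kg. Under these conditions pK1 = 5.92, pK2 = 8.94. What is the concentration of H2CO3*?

α₀ = 1 / (1 + K1/[H⁺] + K1K2/[H⁺]²) = 1 / (1 + 10^+1.69 + 10^+0.36)
   = 1 / (1 + 48.978 + 2.2909) = 1/52.269 = 0.01913
[CO2*] = α₀ × DIC = 0.01913 × 2.31 = 0.0442 mmol/kg

[CO2*] = 0.0442 mmol/kg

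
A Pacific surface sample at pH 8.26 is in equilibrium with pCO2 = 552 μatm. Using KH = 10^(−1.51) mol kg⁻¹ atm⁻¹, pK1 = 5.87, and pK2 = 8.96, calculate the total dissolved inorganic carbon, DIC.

[CO2*] = KH · pCO2 = 10^(−1.51) × 552×10^-6 = 1.706×10^-5 mol/kg
α₀ = 1/(1 + K1/[H⁺] + K1K2/[H⁺]²) = 1/(1 + 10^+2.39 + 10^+1.69) = 0.003385
DIC = [CO2*]/α₀ = 1.706×10^-5 / 0.003385 = 5.04 mmol/kg

DIC = 5.04 mmol/kg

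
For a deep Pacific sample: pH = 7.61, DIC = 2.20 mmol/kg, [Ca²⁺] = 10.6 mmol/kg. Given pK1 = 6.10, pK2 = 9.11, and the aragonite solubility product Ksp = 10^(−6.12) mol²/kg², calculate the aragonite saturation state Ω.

α₂ = 1 / (1 + [H⁺]/K2 + [H⁺]²/(K1K2)) = 1 / (1 + 10^+1.50 + 10^-0.01)
   = 1 / (1 + 31.623 + 0.97724) = 1/33.600 = 0.02976
[CO3²⁻] = α₂ × DIC = 0.02976 × 2.20 = 0.06548 mmol/kg
Ksp = 10^(−6.12) = 7.586×10^-7
Ω = [Ca²⁺][CO3²⁻]/Ksp = (10.6×10^-3)(6.548×10^-5) / 7.586×10^-7 = 0.915

Ω = 0.915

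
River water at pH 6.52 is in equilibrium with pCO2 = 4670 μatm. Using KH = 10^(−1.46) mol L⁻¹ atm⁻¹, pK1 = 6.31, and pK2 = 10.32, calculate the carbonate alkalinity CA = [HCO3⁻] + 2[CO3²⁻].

CA = 0.263 mmol/L

[CO2*] = KH · pCO2 = 10^(−1.46) × 4670×10^-6 = 1.619×10^-4 mol/L
α₀ = 1/(1 + K1/[H⁺] + K1K2/[H⁺]²) = 1/(1 + 10^+0.21 + 10^-3.59) = 0.3814
DIC = [CO2*]/α₀ = 1.619×10^-4 / 0.3814 = 0.4246 mmol/L
CA = (α₁ + 2α₂)·DIC = (0.6185 + 2×9.803×10^-5) × 0.4246 = 0.263 mmol/L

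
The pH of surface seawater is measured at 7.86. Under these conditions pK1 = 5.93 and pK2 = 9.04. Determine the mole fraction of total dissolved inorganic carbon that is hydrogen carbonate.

α₁ = 0.928

α₁ = 1 / (1 + [H⁺]/K1 + K2/[H⁺]) = 1 / (1 + 10^-1.93 + 10^-1.18)
   = 1 / (1 + 0.011749 + 0.066069) = 1/1.0778 = 0.9278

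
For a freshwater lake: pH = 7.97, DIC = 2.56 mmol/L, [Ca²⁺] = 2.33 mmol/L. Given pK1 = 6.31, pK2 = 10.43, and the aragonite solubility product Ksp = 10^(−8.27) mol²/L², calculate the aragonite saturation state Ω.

α₂ = 1 / (1 + [H⁺]/K2 + [H⁺]²/(K1K2)) = 1 / (1 + 10^+2.46 + 10^+0.80)
   = 1 / (1 + 288.40 + 6.3096) = 1/295.71 = 0.003382
[CO3²⁻] = α₂ × DIC = 0.003382 × 2.56 = 0.008657 mmol/L = 8.657 μmol/L
Ksp = 10^(−8.27) = 5.370×10^-9
Ω = [Ca²⁺][CO3²⁻]/Ksp = (2.33×10^-3)(8.657×10^-6) / 5.370×10^-9 = 3.76

Ω = 3.76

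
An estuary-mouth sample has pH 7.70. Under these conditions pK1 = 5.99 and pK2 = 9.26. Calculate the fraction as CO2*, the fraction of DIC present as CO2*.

α₀ = 1 / (1 + K1/[H⁺] + K1K2/[H⁺]²) = 1 / (1 + 10^+1.71 + 10^+0.15)
   = 1 / (1 + 51.286 + 1.4125) = 1/53.699 = 0.01862

α₀ = 0.0186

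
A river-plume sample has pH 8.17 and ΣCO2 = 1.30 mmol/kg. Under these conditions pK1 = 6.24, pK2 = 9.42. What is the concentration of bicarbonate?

α₁ = 1 / (1 + [H⁺]/K1 + K2/[H⁺]) = 1 / (1 + 10^-1.93 + 10^-1.25)
   = 1 / (1 + 0.011749 + 0.056234) = 1/1.0680 = 0.9363
[HCO3⁻] = α₁ × DIC = 0.9363 × 1.30 = 1.22 mmol/kg

[HCO3⁻] = 1.22 mmol/kg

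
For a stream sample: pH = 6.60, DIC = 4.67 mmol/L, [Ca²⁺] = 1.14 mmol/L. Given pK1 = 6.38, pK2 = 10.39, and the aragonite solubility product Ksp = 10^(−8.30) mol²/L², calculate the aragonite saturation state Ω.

Ω = 0.107

α₂ = 1 / (1 + [H⁺]/K2 + [H⁺]²/(K1K2)) = 1 / (1 + 10^+3.79 + 10^+3.57)
   = 1 / (1 + 6166.0 + 3715.4) = 1/9882.3 = 0.0001012
[CO3²⁻] = α₂ × DIC = 0.0001012 × 4.67 = 0.0004726 mmol/L = 0.4726 μmol/L
Ksp = 10^(−8.30) = 5.012×10^-9
Ω = [Ca²⁺][CO3²⁻]/Ksp = (1.14×10^-3)(4.726×10^-7) / 5.012×10^-9 = 0.107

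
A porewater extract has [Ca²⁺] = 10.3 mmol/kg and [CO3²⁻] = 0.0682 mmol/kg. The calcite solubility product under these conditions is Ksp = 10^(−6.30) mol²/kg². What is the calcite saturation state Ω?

Ω = 1.40

Ksp = 10^(−6.30) = 5.012×10^-7
Ω = [Ca²⁺][CO3²⁻]/Ksp = (10.3×10^-3)(0.0682×10^-3) / 5.012×10^-7 = 1.40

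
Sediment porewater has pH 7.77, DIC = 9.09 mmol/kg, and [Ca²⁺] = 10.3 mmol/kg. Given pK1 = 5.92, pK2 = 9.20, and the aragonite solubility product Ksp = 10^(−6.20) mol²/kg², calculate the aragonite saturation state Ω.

Ω = 5.24

α₂ = 1 / (1 + [H⁺]/K2 + [H⁺]²/(K1K2)) = 1 / (1 + 10^+1.43 + 10^-0.42)
   = 1 / (1 + 26.915 + 0.38019) = 1/28.296 = 0.03534
[CO3²⁻] = α₂ × DIC = 0.03534 × 9.09 = 0.3213 mmol/kg
Ksp = 10^(−6.20) = 6.310×10^-7
Ω = [Ca²⁺][CO3²⁻]/Ksp = (10.3×10^-3)(3.213×10^-4) / 6.310×10^-7 = 5.24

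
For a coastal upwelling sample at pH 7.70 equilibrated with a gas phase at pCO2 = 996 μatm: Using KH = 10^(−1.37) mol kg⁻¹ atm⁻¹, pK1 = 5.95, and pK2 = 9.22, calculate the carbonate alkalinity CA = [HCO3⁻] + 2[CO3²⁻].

CA = 2.53 mmol/kg

[CO2*] = KH · pCO2 = 10^(−1.37) × 996×10^-6 = 4.249×10^-5 mol/kg
α₀ = 1/(1 + K1/[H⁺] + K1K2/[H⁺]²) = 1/(1 + 10^+1.75 + 10^+0.23) = 0.01697
DIC = [CO2*]/α₀ = 4.249×10^-5 / 0.01697 = 2.504 mmol/kg
CA = (α₁ + 2α₂)·DIC = (0.9542 + 2×0.02882) × 2.504 = 2.53 mmol/kg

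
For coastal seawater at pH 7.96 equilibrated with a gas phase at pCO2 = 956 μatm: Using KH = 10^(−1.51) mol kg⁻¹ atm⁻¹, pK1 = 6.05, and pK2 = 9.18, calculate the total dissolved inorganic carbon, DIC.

[CO2*] = KH · pCO2 = 10^(−1.51) × 956×10^-6 = 2.954×10^-5 mol/kg
α₀ = 1/(1 + K1/[H⁺] + K1K2/[H⁺]²) = 1/(1 + 10^+1.91 + 10^+0.69) = 0.01147
DIC = [CO2*]/α₀ = 2.954×10^-5 / 0.01147 = 2.58 mmol/kg

DIC = 2.58 mmol/kg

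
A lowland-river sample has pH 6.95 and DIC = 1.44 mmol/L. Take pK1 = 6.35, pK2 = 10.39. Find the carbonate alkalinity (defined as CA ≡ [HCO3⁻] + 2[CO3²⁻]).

CA = [HCO3⁻] + 2[CO3²⁻] = (α₁ + 2α₂)·DIC
At pH 6.95: [H⁺]/K1 = 10^-0.60 = 0.25119, K2/[H⁺] = 10^-3.44 = 0.00036308
α₁ = 1/(1 + 0.25119 + 0.00036308) = 1/1.2516 = 0.7990; α₂ = α₁·K2/[H⁺] = 0.0002901
α₁ + 2α₂ = 0.7996
CA = 0.7996 × 1.44 = 1.15 mmol/L

CA = 1.15 mmol/L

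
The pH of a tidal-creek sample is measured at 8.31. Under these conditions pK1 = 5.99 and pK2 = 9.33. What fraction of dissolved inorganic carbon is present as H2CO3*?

α₀ = 0.00435

α₀ = 1 / (1 + K1/[H⁺] + K1K2/[H⁺]²) = 1 / (1 + 10^+2.32 + 10^+1.30)
   = 1 / (1 + 208.93 + 19.953) = 1/229.88 = 0.004350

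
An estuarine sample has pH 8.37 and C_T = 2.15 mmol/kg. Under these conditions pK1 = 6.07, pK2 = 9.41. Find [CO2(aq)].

[CO2*] = 9.83 μmol/kg

α₀ = 1 / (1 + K1/[H⁺] + K1K2/[H⁺]²) = 1 / (1 + 10^+2.30 + 10^+1.26)
   = 1 / (1 + 199.53 + 18.197) = 1/218.72 = 0.004572
[CO2*] = α₀ × DIC = 0.004572 × 2.15 = 0.00983 mmol/kg = 9.83 μmol/kg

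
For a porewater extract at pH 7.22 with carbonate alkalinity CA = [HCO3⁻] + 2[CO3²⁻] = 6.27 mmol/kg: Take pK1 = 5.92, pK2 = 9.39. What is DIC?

CA = [HCO3⁻] + 2[CO3²⁻] = (α₁ + 2α₂)·DIC
At pH 7.22: [H⁺]/K1 = 10^-1.30 = 0.050119, K2/[H⁺] = 10^-2.17 = 0.0067608
α₁ = 1/(1 + 0.050119 + 0.0067608) = 1/1.0569 = 0.9462; α₂ = α₁·K2/[H⁺] = 0.006397
α₁ + 2α₂ = 0.9590
DIC = CA / (α₁ + 2α₂) = 6.27 / 0.9590 = 6.54 mmol/kg

DIC = 6.54 mmol/kg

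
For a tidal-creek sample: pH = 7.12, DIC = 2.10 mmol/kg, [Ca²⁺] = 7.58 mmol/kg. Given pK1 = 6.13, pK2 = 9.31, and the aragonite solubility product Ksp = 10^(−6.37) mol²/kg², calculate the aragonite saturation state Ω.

Ω = 0.217

α₂ = 1 / (1 + [H⁺]/K2 + [H⁺]²/(K1K2)) = 1 / (1 + 10^+2.19 + 10^+1.20)
   = 1 / (1 + 154.88 + 15.849) = 1/171.73 = 0.005823
[CO3²⁻] = α₂ × DIC = 0.005823 × 2.10 = 0.01223 mmol/kg = 12.23 μmol/kg
Ksp = 10^(−6.37) = 4.266×10^-7
Ω = [Ca²⁺][CO3²⁻]/Ksp = (7.58×10^-3)(1.223×10^-5) / 4.266×10^-7 = 0.217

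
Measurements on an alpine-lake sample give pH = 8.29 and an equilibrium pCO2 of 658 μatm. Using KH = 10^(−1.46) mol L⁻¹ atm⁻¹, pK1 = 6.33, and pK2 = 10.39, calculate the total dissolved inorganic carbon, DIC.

[CO2*] = KH · pCO2 = 10^(−1.46) × 658×10^-6 = 2.282×10^-5 mol/L
α₀ = 1/(1 + K1/[H⁺] + K1K2/[H⁺]²) = 1/(1 + 10^+1.96 + 10^-0.14) = 0.01076
DIC = [CO2*]/α₀ = 2.282×10^-5 / 0.01076 = 2.12 mmol/L

DIC = 2.12 mmol/L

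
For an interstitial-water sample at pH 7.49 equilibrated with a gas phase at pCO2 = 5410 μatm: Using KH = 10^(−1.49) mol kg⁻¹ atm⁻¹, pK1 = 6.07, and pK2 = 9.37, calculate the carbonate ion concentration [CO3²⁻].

[CO3²⁻] = 0.0607 mmol/kg

[CO2*] = KH · pCO2 = 10^(−1.49) × 5410×10^-6 = 1.751×10^-4 mol/kg
α₀ = 1/(1 + K1/[H⁺] + K1K2/[H⁺]²) = 1/(1 + 10^+1.42 + 10^-0.46) = 0.03617
DIC = [CO2*]/α₀ = 1.751×10^-4 / 0.03617 = 4.840 mmol/kg
[CO3²⁻] = α₂·DIC; α₂ = 0.01254, so [CO3²⁻] = 0.01254 × 4.840 = 0.0607 mmol/kg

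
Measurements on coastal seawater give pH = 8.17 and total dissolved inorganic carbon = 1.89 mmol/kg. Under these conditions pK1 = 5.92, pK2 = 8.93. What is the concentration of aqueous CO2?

α₀ = 1 / (1 + K1/[H⁺] + K1K2/[H⁺]²) = 1 / (1 + 10^+2.25 + 10^+1.49)
   = 1 / (1 + 177.83 + 30.903) = 1/209.73 = 0.004768
[CO2*] = α₀ × DIC = 0.004768 × 1.89 = 0.00901 mmol/kg = 9.01 μmol/kg

[CO2*] = 9.01 μmol/kg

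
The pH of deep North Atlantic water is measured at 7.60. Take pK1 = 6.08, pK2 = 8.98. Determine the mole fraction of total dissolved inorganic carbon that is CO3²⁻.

α₂ = 1 / (1 + [H⁺]/K2 + [H⁺]²/(K1K2)) = 1 / (1 + 10^+1.38 + 10^-0.14)
   = 1 / (1 + 23.988 + 0.72444) = 1/25.713 = 0.03889

α₂ = 0.0389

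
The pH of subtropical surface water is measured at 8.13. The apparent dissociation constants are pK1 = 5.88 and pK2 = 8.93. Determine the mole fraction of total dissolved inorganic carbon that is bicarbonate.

α₁ = 1 / (1 + [H⁺]/K1 + K2/[H⁺]) = 1 / (1 + 10^-2.25 + 10^-0.80)
   = 1 / (1 + 0.0056234 + 0.15849) = 1/1.1641 = 0.8590

α₁ = 0.859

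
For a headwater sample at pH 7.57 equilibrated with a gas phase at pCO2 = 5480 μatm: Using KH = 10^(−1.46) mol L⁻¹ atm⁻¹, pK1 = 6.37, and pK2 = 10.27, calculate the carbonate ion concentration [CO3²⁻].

[CO3²⁻] = 6.01 μmol/L

[CO2*] = KH · pCO2 = 10^(−1.46) × 5480×10^-6 = 1.900×10^-4 mol/L
α₀ = 1/(1 + K1/[H⁺] + K1K2/[H⁺]²) = 1/(1 + 10^+1.20 + 10^-1.50) = 0.05924
DIC = [CO2*]/α₀ = 1.900×10^-4 / 0.05924 = 3.208 mmol/L
[CO3²⁻] = α₂·DIC; α₂ = 0.001873, so [CO3²⁻] = 0.001873 × 3.208 = 0.00601 mmol/L = 6.01 μmol/L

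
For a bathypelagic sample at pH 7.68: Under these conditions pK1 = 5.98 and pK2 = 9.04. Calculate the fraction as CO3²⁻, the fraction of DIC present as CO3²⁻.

α₂ = 0.0410

α₂ = 1 / (1 + [H⁺]/K2 + [H⁺]²/(K1K2)) = 1 / (1 + 10^+1.36 + 10^-0.34)
   = 1 / (1 + 22.909 + 0.45709) = 1/24.366 = 0.04104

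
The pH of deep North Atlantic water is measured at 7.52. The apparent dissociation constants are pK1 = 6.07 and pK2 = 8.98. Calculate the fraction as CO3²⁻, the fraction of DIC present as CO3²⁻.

α₂ = 1 / (1 + [H⁺]/K2 + [H⁺]²/(K1K2)) = 1 / (1 + 10^+1.46 + 10^+0.01)
   = 1 / (1 + 28.840 + 1.0233) = 1/30.864 = 0.03240

α₂ = 0.0324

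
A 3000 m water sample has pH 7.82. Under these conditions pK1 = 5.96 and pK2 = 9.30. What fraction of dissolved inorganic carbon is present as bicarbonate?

α₁ = 1 / (1 + [H⁺]/K1 + K2/[H⁺]) = 1 / (1 + 10^-1.86 + 10^-1.48)
   = 1 / (1 + 0.013804 + 0.033113) = 1/1.0469 = 0.9552

α₁ = 0.955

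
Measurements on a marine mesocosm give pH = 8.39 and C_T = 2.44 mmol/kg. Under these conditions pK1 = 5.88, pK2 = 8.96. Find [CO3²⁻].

[CO3²⁻] = 0.516 mmol/kg

α₂ = 1 / (1 + [H⁺]/K2 + [H⁺]²/(K1K2)) = 1 / (1 + 10^+0.57 + 10^-1.94)
   = 1 / (1 + 3.7154 + 0.011482) = 1/4.7268 = 0.2116
[CO3²⁻] = α₂ × DIC = 0.2116 × 2.44 = 0.516 mmol/kg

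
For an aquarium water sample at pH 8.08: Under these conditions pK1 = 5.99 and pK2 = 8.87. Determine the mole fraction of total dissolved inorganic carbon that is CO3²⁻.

α₂ = 1 / (1 + [H⁺]/K2 + [H⁺]²/(K1K2)) = 1 / (1 + 10^+0.79 + 10^-1.30)
   = 1 / (1 + 6.1660 + 0.050119) = 1/7.2161 = 0.1386

α₂ = 0.139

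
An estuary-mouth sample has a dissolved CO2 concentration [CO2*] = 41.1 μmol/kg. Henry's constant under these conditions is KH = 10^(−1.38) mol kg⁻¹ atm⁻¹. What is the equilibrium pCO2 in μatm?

pCO2 = 986 μatm

KH = 10^(−1.38) = 4.169×10^-2 mol kg⁻¹ atm⁻¹
pCO2 = [CO2*]/KH = 41.1×10^-6 / 4.169×10^-2 = 9.86×10^-4 atm = 986 μatm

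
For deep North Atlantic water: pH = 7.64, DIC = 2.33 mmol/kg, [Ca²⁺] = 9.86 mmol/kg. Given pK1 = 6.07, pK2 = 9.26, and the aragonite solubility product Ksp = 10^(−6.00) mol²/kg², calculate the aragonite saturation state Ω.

α₂ = 1 / (1 + [H⁺]/K2 + [H⁺]²/(K1K2)) = 1 / (1 + 10^+1.62 + 10^+0.05)
   = 1 / (1 + 41.687 + 1.1220) = 1/43.809 = 0.02283
[CO3²⁻] = α₂ × DIC = 0.02283 × 2.33 = 0.05319 mmol/kg
Ksp = 10^(−6.00) = 1.000×10^-6
Ω = [Ca²⁺][CO3²⁻]/Ksp = (9.86×10^-3)(5.319×10^-5) / 1.000×10^-6 = 0.524

Ω = 0.524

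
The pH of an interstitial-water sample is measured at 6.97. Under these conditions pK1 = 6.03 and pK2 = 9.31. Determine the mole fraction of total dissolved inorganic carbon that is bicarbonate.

α₁ = 0.893

α₁ = 1 / (1 + [H⁺]/K1 + K2/[H⁺]) = 1 / (1 + 10^-0.94 + 10^-2.34)
   = 1 / (1 + 0.11482 + 0.0045709) = 1/1.1194 = 0.8933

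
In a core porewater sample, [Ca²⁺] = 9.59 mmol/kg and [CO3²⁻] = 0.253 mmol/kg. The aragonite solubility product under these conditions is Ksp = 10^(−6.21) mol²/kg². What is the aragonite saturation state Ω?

Ksp = 10^(−6.21) = 6.166×10^-7
Ω = [Ca²⁺][CO3²⁻]/Ksp = (9.59×10^-3)(0.253×10^-3) / 6.166×10^-7 = 3.93

Ω = 3.93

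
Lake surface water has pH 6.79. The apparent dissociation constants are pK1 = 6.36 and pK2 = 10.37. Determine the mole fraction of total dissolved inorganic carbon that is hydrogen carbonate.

α₁ = 0.729

α₁ = 1 / (1 + [H⁺]/K1 + K2/[H⁺]) = 1 / (1 + 10^-0.43 + 10^-3.58)
   = 1 / (1 + 0.37154 + 0.00026303) = 1/1.3718 = 0.7290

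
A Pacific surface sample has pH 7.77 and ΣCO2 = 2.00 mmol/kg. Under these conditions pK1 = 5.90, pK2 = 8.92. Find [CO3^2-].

α₂ = 1 / (1 + [H⁺]/K2 + [H⁺]²/(K1K2)) = 1 / (1 + 10^+1.15 + 10^-0.72)
   = 1 / (1 + 14.125 + 0.19055) = 1/15.316 = 0.06529
[CO3²⁻] = α₂ × DIC = 0.06529 × 2.00 = 0.131 mmol/kg

[CO3²⁻] = 0.131 mmol/kg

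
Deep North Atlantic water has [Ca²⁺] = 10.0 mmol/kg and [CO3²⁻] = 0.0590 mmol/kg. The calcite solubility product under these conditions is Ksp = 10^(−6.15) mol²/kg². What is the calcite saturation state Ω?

Ksp = 10^(−6.15) = 7.079×10^-7
Ω = [Ca²⁺][CO3²⁻]/Ksp = (10.0×10^-3)(0.0590×10^-3) / 7.079×10^-7 = 0.833

Ω = 0.833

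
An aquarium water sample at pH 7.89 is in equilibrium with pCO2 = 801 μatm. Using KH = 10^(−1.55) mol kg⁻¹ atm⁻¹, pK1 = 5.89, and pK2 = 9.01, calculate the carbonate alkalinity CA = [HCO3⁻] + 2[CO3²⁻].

CA = 2.60 mmol/kg

[CO2*] = KH · pCO2 = 10^(−1.55) × 801×10^-6 = 2.258×10^-5 mol/kg
α₀ = 1/(1 + K1/[H⁺] + K1K2/[H⁺]²) = 1/(1 + 10^+2.00 + 10^+0.88) = 0.009209
DIC = [CO2*]/α₀ = 2.258×10^-5 / 0.009209 = 2.451 mmol/kg
CA = (α₁ + 2α₂)·DIC = (0.9209 + 2×0.06986) × 2.451 = 2.60 mmol/kg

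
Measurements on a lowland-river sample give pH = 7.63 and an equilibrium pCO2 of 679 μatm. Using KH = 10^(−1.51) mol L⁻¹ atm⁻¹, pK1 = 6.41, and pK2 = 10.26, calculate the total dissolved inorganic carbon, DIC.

DIC = 0.370 mmol/L

[CO2*] = KH · pCO2 = 10^(−1.51) × 679×10^-6 = 2.098×10^-5 mol/L
α₀ = 1/(1 + K1/[H⁺] + K1K2/[H⁺]²) = 1/(1 + 10^+1.22 + 10^-1.41) = 0.05671
DIC = [CO2*]/α₀ = 2.098×10^-5 / 0.05671 = 0.370 mmol/L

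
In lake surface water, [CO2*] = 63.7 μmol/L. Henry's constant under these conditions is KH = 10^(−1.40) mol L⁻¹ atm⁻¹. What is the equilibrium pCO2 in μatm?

KH = 10^(−1.40) = 3.981×10^-2 mol L⁻¹ atm⁻¹
pCO2 = [CO2*]/KH = 63.7×10^-6 / 3.981×10^-2 = 1.60×10^-3 atm = 1600 μatm

pCO2 = 1600 μatm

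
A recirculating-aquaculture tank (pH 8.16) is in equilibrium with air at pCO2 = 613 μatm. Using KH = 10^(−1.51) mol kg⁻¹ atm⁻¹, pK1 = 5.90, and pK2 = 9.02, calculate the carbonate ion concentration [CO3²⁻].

[CO2*] = KH · pCO2 = 10^(−1.51) × 613×10^-6 = 1.894×10^-5 mol/kg
α₀ = 1/(1 + K1/[H⁺] + K1K2/[H⁺]²) = 1/(1 + 10^+2.26 + 10^+1.40) = 0.004806
DIC = [CO2*]/α₀ = 1.894×10^-5 / 0.004806 = 3.942 mmol/kg
[CO3²⁻] = α₂·DIC; α₂ = 0.1207, so [CO3²⁻] = 0.1207 × 3.942 = 0.476 mmol/kg

[CO3²⁻] = 0.476 mmol/kg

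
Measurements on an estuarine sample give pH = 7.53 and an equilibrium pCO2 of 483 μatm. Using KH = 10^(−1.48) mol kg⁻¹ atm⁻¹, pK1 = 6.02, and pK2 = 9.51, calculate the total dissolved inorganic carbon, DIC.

DIC = 0.539 mmol/kg

[CO2*] = KH · pCO2 = 10^(−1.48) × 483×10^-6 = 1.599×10^-5 mol/kg
α₀ = 1/(1 + K1/[H⁺] + K1K2/[H⁺]²) = 1/(1 + 10^+1.51 + 10^-0.47) = 0.02968
DIC = [CO2*]/α₀ = 1.599×10^-5 / 0.02968 = 0.539 mmol/kg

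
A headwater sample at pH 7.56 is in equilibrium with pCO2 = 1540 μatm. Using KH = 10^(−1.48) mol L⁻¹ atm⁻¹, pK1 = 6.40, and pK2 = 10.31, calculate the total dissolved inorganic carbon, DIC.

DIC = 0.789 mmol/L

[CO2*] = KH · pCO2 = 10^(−1.48) × 1540×10^-6 = 5.099×10^-5 mol/L
α₀ = 1/(1 + K1/[H⁺] + K1K2/[H⁺]²) = 1/(1 + 10^+1.16 + 10^-1.59) = 0.06460
DIC = [CO2*]/α₀ = 5.099×10^-5 / 0.06460 = 0.789 mmol/L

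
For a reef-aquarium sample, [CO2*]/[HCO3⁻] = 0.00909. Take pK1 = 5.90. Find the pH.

pH = 7.94

From K1 = [H⁺][HCO3⁻]/[CO2*]:  pH = pK1 − log₁₀([CO2*]/[HCO3⁻])
log₁₀(0.00909) = -2.041
pH = 5.90 − (-2.041) = 7.94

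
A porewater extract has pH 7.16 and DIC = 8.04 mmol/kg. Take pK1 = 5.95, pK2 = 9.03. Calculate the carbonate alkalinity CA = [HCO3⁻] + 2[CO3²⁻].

CA = 7.68 mmol/kg

CA = [HCO3⁻] + 2[CO3²⁻] = (α₁ + 2α₂)·DIC
At pH 7.16: [H⁺]/K1 = 10^-1.21 = 0.061660, K2/[H⁺] = 10^-1.87 = 0.013490
α₁ = 1/(1 + 0.061660 + 0.013490) = 1/1.0751 = 0.9301; α₂ = α₁·K2/[H⁺] = 0.01255
α₁ + 2α₂ = 0.9552
CA = 0.9552 × 8.04 = 7.68 mmol/kg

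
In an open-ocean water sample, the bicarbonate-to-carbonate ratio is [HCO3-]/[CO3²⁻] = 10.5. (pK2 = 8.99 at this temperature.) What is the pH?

pH = 7.97

From K2 = [H⁺][CO3²⁻]/[HCO3-]:  pH = pK2 − log₁₀([HCO3-]/[CO3²⁻])
log₁₀(10.5) = +1.021
pH = 8.99 − (+1.021) = 7.97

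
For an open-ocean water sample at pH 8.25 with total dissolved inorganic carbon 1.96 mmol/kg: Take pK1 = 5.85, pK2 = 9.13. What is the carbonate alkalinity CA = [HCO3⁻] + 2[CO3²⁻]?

CA = 2.18 mmol/kg

CA = [HCO3⁻] + 2[CO3²⁻] = (α₁ + 2α₂)·DIC
At pH 8.25: [H⁺]/K1 = 10^-2.40 = 0.0039811, K2/[H⁺] = 10^-0.88 = 0.13183
α₁ = 1/(1 + 0.0039811 + 0.13183) = 1/1.1358 = 0.8804; α₂ = α₁·K2/[H⁺] = 0.1161
α₁ + 2α₂ = 1.1126
CA = 1.1126 × 1.96 = 2.18 mmol/kg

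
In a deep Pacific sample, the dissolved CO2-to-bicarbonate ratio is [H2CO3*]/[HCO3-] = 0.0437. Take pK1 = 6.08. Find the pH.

pH = 7.44

From K1 = [H⁺][HCO3-]/[H2CO3*]:  pH = pK1 − log₁₀([H2CO3*]/[HCO3-])
log₁₀(0.0437) = -1.360
pH = 6.08 − (-1.360) = 7.44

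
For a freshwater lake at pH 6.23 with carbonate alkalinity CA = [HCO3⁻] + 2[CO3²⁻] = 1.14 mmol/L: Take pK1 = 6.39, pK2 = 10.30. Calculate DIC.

DIC = 2.79 mmol/L

CA = [HCO3⁻] + 2[CO3²⁻] = (α₁ + 2α₂)·DIC
At pH 6.23: [H⁺]/K1 = 10^0.16 = 1.4454, K2/[H⁺] = 10^-4.07 = 8.5114×10^-5
α₁ = 1/(1 + 1.4454 + 8.5114×10^-5) = 1/2.4455 = 0.4089; α₂ = α₁·K2/[H⁺] = 3.480×10^-5
α₁ + 2α₂ = 0.4090
DIC = CA / (α₁ + 2α₂) = 1.14 / 0.4090 = 2.79 mmol/L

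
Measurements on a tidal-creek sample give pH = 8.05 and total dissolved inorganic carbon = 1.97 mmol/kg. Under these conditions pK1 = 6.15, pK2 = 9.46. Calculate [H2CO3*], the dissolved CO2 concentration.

α₀ = 1 / (1 + K1/[H⁺] + K1K2/[H⁺]²) = 1 / (1 + 10^+1.90 + 10^+0.49)
   = 1 / (1 + 79.433 + 3.0903) = 1/83.523 = 0.01197
[CO2*] = α₀ × DIC = 0.01197 × 1.97 = 0.0236 mmol/kg

[CO2*] = 0.0236 mmol/kg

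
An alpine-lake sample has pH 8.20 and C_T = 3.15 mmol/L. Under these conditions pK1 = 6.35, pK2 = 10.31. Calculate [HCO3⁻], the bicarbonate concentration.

[HCO3⁻] = 3.08 mmol/L

α₁ = 1 / (1 + [H⁺]/K1 + K2/[H⁺]) = 1 / (1 + 10^-1.85 + 10^-2.11)
   = 1 / (1 + 0.014125 + 0.0077625) = 1/1.0219 = 0.9786
[HCO3⁻] = α₁ × DIC = 0.9786 × 3.15 = 3.08 mmol/L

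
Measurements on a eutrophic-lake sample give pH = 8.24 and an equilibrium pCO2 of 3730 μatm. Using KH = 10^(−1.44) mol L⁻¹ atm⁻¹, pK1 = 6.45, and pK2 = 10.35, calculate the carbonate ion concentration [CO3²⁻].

[CO3²⁻] = 0.0648 mmol/L

[CO2*] = KH · pCO2 = 10^(−1.44) × 3730×10^-6 = 1.354×10^-4 mol/L
α₀ = 1/(1 + K1/[H⁺] + K1K2/[H⁺]²) = 1/(1 + 10^+1.79 + 10^-0.32) = 0.01584
DIC = [CO2*]/α₀ = 1.354×10^-4 / 0.01584 = 8.551 mmol/L
[CO3²⁻] = α₂·DIC; α₂ = 0.007581, so [CO3²⁻] = 0.007581 × 8.551 = 0.0648 mmol/L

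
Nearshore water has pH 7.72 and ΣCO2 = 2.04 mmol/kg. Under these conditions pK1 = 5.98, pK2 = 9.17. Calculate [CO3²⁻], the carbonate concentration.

α₂ = 1 / (1 + [H⁺]/K2 + [H⁺]²/(K1K2)) = 1 / (1 + 10^+1.45 + 10^-0.29)
   = 1 / (1 + 28.184 + 0.51286) = 1/29.697 = 0.03367
[CO3²⁻] = α₂ × DIC = 0.03367 × 2.04 = 0.0687 mmol/kg

[CO3²⁻] = 0.0687 mmol/kg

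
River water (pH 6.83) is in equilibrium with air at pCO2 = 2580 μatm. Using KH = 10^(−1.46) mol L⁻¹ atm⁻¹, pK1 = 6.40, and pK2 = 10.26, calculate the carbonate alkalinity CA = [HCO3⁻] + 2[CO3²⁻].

[CO2*] = KH · pCO2 = 10^(−1.46) × 2580×10^-6 = 8.946×10^-5 mol/L
α₀ = 1/(1 + K1/[H⁺] + K1K2/[H⁺]²) = 1/(1 + 10^+0.43 + 10^-3.00) = 0.2708
DIC = [CO2*]/α₀ = 8.946×10^-5 / 0.2708 = 0.3303 mmol/L
CA = (α₁ + 2α₂)·DIC = (0.7289 + 2×0.0002708) × 0.3303 = 0.241 mmol/L

CA = 0.241 mmol/L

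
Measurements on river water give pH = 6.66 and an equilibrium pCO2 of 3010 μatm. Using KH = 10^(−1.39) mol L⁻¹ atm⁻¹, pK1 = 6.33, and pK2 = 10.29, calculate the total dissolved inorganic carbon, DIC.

[CO2*] = KH · pCO2 = 10^(−1.39) × 3010×10^-6 = 1.226×10^-4 mol/L
α₀ = 1/(1 + K1/[H⁺] + K1K2/[H⁺]²) = 1/(1 + 10^+0.33 + 10^-3.30) = 0.3186
DIC = [CO2*]/α₀ = 1.226×10^-4 / 0.3186 = 0.385 mmol/L

DIC = 0.385 mmol/L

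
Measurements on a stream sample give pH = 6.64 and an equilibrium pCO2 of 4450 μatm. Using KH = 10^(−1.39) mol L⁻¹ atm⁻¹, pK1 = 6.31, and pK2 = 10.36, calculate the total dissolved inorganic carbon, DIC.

DIC = 0.569 mmol/L

[CO2*] = KH · pCO2 = 10^(−1.39) × 4450×10^-6 = 1.813×10^-4 mol/L
α₀ = 1/(1 + K1/[H⁺] + K1K2/[H⁺]²) = 1/(1 + 10^+0.33 + 10^-3.39) = 0.3186
DIC = [CO2*]/α₀ = 1.813×10^-4 / 0.3186 = 0.569 mmol/L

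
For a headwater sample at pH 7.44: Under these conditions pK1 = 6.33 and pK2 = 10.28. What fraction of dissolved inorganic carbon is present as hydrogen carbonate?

α₁ = 1 / (1 + [H⁺]/K1 + K2/[H⁺]) = 1 / (1 + 10^-1.11 + 10^-2.84)
   = 1 / (1 + 0.077625 + 0.0014454) = 1/1.0791 = 0.9267

α₁ = 0.927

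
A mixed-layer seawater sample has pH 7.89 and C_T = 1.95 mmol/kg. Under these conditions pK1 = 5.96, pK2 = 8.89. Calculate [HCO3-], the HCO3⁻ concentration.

[HCO3⁻] = 1.75 mmol/kg

α₁ = 1 / (1 + [H⁺]/K1 + K2/[H⁺]) = 1 / (1 + 10^-1.93 + 10^-1.00)
   = 1 / (1 + 0.011749 + 0.10000) = 1/1.1117 = 0.8995
[HCO3⁻] = α₁ × DIC = 0.8995 × 1.95 = 1.75 mmol/kg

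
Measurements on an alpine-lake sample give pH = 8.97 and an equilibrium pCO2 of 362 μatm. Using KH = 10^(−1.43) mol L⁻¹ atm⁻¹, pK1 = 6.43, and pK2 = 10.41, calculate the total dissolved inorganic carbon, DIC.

DIC = 4.85 mmol/L

[CO2*] = KH · pCO2 = 10^(−1.43) × 362×10^-6 = 1.345×10^-5 mol/L
α₀ = 1/(1 + K1/[H⁺] + K1K2/[H⁺]²) = 1/(1 + 10^+2.54 + 10^+1.10) = 0.002775
DIC = [CO2*]/α₀ = 1.345×10^-5 / 0.002775 = 4.85 mmol/L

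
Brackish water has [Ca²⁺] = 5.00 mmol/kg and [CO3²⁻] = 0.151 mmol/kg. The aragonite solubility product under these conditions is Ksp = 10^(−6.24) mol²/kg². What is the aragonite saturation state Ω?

Ω = 1.31

Ksp = 10^(−6.24) = 5.754×10^-7
Ω = [Ca²⁺][CO3²⁻]/Ksp = (5.00×10^-3)(0.151×10^-3) / 5.754×10^-7 = 1.31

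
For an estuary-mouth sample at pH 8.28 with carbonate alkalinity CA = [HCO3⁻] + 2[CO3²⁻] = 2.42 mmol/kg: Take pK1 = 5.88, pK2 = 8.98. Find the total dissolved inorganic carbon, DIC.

CA = [HCO3⁻] + 2[CO3²⁻] = (α₁ + 2α₂)·DIC
At pH 8.28: [H⁺]/K1 = 10^-2.40 = 0.0039811, K2/[H⁺] = 10^-0.70 = 0.19953
α₁ = 1/(1 + 0.0039811 + 0.19953) = 1/1.2035 = 0.8309; α₂ = α₁·K2/[H⁺] = 0.1658
α₁ + 2α₂ = 1.1625
DIC = CA / (α₁ + 2α₂) = 2.42 / 1.1625 = 2.08 mmol/kg

DIC = 2.08 mmol/kg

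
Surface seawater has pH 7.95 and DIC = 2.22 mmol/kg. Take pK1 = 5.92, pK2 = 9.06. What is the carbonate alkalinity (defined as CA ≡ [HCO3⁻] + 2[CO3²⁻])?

CA = 2.36 mmol/kg

CA = [HCO3⁻] + 2[CO3²⁻] = (α₁ + 2α₂)·DIC
At pH 7.95: [H⁺]/K1 = 10^-2.03 = 0.0093325, K2/[H⁺] = 10^-1.11 = 0.077625
α₁ = 1/(1 + 0.0093325 + 0.077625) = 1/1.0870 = 0.9200; α₂ = α₁·K2/[H⁺] = 0.07141
α₁ + 2α₂ = 1.0628
CA = 1.0628 × 2.22 = 2.36 mmol/kg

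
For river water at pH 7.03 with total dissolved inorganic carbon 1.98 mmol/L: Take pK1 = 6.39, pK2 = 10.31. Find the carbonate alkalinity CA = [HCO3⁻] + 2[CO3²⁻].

CA = [HCO3⁻] + 2[CO3²⁻] = (α₁ + 2α₂)·DIC
At pH 7.03: [H⁺]/K1 = 10^-0.64 = 0.22909, K2/[H⁺] = 10^-3.28 = 0.00052481
α₁ = 1/(1 + 0.22909 + 0.00052481) = 1/1.2296 = 0.8133; α₂ = α₁·K2/[H⁺] = 0.0004268
α₁ + 2α₂ = 0.8141
CA = 0.8141 × 1.98 = 1.61 mmol/L

CA = 1.61 mmol/L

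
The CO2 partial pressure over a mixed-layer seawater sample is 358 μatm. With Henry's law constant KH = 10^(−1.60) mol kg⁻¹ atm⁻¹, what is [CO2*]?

KH = 10^(−1.60) = 2.512×10^-2 mol kg⁻¹ atm⁻¹
[CO2*] = KH · pCO2 = 2.512×10^-2 × 358×10^-6 atm = 8.99×10^-6 mol/kg

[CO2*] = 8.99 μmol/kg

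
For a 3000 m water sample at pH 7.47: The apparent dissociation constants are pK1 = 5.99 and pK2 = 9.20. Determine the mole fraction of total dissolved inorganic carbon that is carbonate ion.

α₂ = 1 / (1 + [H⁺]/K2 + [H⁺]²/(K1K2)) = 1 / (1 + 10^+1.73 + 10^+0.25)
   = 1 / (1 + 53.703 + 1.7783) = 1/56.481 = 0.01770

α₂ = 0.0177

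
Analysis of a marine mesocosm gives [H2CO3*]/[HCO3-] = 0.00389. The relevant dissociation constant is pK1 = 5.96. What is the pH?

pH = 8.37

From K1 = [H⁺][HCO3-]/[H2CO3*]:  pH = pK1 − log₁₀([H2CO3*]/[HCO3-])
log₁₀(0.00389) = -2.410
pH = 5.96 − (-2.410) = 8.37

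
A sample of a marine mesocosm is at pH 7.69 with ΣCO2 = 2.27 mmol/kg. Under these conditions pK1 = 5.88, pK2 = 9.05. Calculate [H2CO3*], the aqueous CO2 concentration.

[CO2*] = 0.0332 mmol/kg

α₀ = 1 / (1 + K1/[H⁺] + K1K2/[H⁺]²) = 1 / (1 + 10^+1.81 + 10^+0.45)
   = 1 / (1 + 64.565 + 2.8184) = 1/68.384 = 0.01462
[CO2*] = α₀ × DIC = 0.01462 × 2.27 = 0.0332 mmol/kg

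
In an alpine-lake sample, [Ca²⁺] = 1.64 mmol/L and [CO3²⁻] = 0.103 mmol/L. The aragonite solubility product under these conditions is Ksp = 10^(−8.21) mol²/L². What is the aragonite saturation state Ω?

Ksp = 10^(−8.21) = 6.166×10^-9
Ω = [Ca²⁺][CO3²⁻]/Ksp = (1.64×10^-3)(0.103×10^-3) / 6.166×10^-9 = 27.4

Ω = 27.4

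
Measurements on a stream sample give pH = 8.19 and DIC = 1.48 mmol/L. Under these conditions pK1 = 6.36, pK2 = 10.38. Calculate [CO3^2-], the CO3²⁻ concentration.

α₂ = 1 / (1 + [H⁺]/K2 + [H⁺]²/(K1K2)) = 1 / (1 + 10^+2.19 + 10^+0.36)
   = 1 / (1 + 154.88 + 2.2909) = 1/158.17 = 0.006322
[CO3²⁻] = α₂ × DIC = 0.006322 × 1.48 = 0.00936 mmol/L = 9.36 μmol/L

[CO3²⁻] = 9.36 μmol/L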